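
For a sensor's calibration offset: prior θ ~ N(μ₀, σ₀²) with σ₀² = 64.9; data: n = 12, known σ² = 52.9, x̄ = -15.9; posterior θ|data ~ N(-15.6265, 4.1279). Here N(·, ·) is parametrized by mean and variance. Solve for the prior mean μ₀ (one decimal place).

μ₀ = -11.6

With known observation variance, the Normal–Normal posterior has precision τ_n = τ₀ + n/σ² and mean μ_n = (τ₀μ₀ + (n/σ²)x̄)/τ_n.
Here τ₀ = 1/64.9 = 0.015408 and τ_data = 12/52.9 = 0.226843, so τ_n = 0.242251.
Rearranging for μ₀: μ₀ = (μ_n·τ_n − τ_data·x̄)/τ₀ = (-15.6265·0.242251 − 0.226843·-15.9) / 0.015408 = -0.178732/0.015408 ≈ -11.6.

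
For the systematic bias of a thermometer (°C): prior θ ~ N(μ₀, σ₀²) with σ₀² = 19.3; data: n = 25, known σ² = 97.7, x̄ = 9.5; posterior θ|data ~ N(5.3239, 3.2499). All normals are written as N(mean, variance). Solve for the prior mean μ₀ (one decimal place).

With known observation variance, the Normal–Normal posterior has precision τ_n = τ₀ + n/σ² and mean μ_n = (τ₀μ₀ + (n/σ²)x̄)/τ_n.
Here τ₀ = 1/19.3 = 0.051813 and τ_data = 25/97.7 = 0.255885, so τ_n = 0.307698.
Rearranging for μ₀: μ₀ = (μ_n·τ_n − τ_data·x̄)/τ₀ = (5.3239·0.307698 − 0.255885·9.5) / 0.051813 = -0.792754/0.051813 ≈ -15.3.

μ₀ = -15.3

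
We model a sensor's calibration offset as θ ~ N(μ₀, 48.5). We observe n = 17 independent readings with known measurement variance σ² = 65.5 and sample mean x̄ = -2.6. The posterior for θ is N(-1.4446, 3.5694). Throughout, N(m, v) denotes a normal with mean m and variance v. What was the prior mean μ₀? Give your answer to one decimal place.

With known observation variance, the Normal–Normal posterior has precision τ_n = τ₀ + n/σ² and mean μ_n = (τ₀μ₀ + (n/σ²)x̄)/τ_n.
Here τ₀ = 1/48.5 = 0.020619 and τ_data = 17/65.5 = 0.259542, so τ_n = 0.280161.
Rearranging for μ₀: μ₀ = (μ_n·τ_n − τ_data·x̄)/τ₀ = (-1.4446·0.280161 − 0.259542·-2.6) / 0.020619 = 0.270089/0.020619 ≈ 13.1.

μ₀ = 13.1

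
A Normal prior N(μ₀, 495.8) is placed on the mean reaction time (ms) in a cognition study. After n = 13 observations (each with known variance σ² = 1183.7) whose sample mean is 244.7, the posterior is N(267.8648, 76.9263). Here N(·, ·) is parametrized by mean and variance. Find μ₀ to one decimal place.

With known observation variance, the Normal–Normal posterior has precision τ_n = τ₀ + n/σ² and mean μ_n = (τ₀μ₀ + (n/σ²)x̄)/τ_n.
Here τ₀ = 1/495.8 = 0.002017 and τ_data = 13/1183.7 = 0.010983, so τ_n = 0.013000.
Rearranging for μ₀: μ₀ = (μ_n·τ_n − τ_data·x̄)/τ₀ = (267.8648·0.013000 − 0.010983·244.7) / 0.002017 = 0.794702/0.002017 ≈ 394.0.

μ₀ = 394.0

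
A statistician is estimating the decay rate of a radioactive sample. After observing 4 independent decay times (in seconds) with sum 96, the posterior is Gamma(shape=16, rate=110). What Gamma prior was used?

Gamma–exponential conjugacy: posterior shape = α + n, posterior rate = β + Σtᵢ.
So α = 16 − 4 = 12 and β = 110 − 96 = 14.

Gamma(shape=12, rate=14)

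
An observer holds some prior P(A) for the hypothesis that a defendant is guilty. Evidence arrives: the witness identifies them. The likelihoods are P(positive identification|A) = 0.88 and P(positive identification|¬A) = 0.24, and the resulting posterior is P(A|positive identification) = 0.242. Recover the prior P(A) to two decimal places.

Bayes' rule in odds form gives O(A|E) = O(A)·[P(E|A)/P(E|¬A)], hence O(A) = O(A|E)/LR.
Posterior odds = 0.242/(1−0.242) = 0.3193. LR = 0.88/0.24 = 3.6667.
Prior odds = 0.3193/3.6667 = 0.0871, so P(A) = 0.0871/(1+0.0871) ≈ 0.08.

P(A) = 0.08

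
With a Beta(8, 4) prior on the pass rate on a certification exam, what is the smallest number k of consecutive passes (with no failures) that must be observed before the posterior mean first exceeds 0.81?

k = 10

After k passes and 0 failures the posterior is Beta(8+k, 4), with mean (8+k)/(8+4+k).
Set (8+k)/(12+k) > 0.81 and solve: k > (0.81·12 − 8)/(1 − 0.81) = 9.053.
The smallest integer exceeding 9.053 is 10.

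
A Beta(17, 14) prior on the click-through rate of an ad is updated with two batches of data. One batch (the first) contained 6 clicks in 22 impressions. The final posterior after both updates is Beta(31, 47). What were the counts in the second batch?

8 clicks and 17 non-clicks

Sequential conjugate updates are equivalent to a single update on the pooled data, so total successes = posterior α − prior α and total failures = posterior β − prior β.
Total across both batches: 31−17=14 clicks, 47−14=33 non-clicks.
Subtract the first batch: 14−6=8 clicks and 33−16=17 non-clicks.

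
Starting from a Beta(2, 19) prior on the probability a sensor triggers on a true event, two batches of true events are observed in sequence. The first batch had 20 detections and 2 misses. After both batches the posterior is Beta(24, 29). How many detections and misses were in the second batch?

Sequential conjugate updates are equivalent to a single update on the pooled data, so total successes = posterior α − prior α and total failures = posterior β − prior β.
Total across both batches: 24−2=22 detections, 29−19=10 misses.
Subtract the first batch: 22−20=2 detections and 10−2=8 misses.

2 detections and 8 misses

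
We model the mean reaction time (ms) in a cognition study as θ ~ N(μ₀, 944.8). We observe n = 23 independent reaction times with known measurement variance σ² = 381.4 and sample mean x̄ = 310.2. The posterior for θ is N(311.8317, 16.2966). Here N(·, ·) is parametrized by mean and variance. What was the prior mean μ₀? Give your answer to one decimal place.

μ₀ = 404.8

The posterior mean is a precision-weighted average: μ_n = (τ₀μ₀ + τ_data·x̄)/(τ₀+τ_data), with τ₀=1/σ₀² and τ_data=n/σ².
Here τ₀ = 1/944.8 = 0.001058 and τ_data = 23/381.4 = 0.060304, so τ_n = 0.061362.
Rearranging for μ₀: μ₀ = (μ_n·τ_n − τ_data·x̄)/τ₀ = (311.8317·0.061362 − 0.060304·310.2) / 0.001058 = 0.428316/0.001058 ≈ 404.8.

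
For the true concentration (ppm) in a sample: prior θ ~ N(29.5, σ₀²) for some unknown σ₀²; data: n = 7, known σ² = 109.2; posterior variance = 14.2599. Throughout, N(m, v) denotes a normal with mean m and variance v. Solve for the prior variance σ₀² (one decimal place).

σ₀² = 166.0

Posterior precision equals prior precision plus data precision: 1/σ_n² = 1/σ₀² + n/σ².
So 1/σ₀² = 1/14.2599 − 7/109.2 = 0.070127 − 0.064103 = 0.006024.
Hence σ₀² = 1/0.006024 ≈ 166.0.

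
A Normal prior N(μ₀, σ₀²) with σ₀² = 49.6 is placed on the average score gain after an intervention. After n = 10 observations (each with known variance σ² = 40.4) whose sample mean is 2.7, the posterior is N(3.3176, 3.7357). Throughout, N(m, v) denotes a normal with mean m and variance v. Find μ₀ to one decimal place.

The posterior mean is a precision-weighted average: μ_n = (τ₀μ₀ + τ_data·x̄)/(τ₀+τ_data), with τ₀=1/σ₀² and τ_data=n/σ².
Here τ₀ = 1/49.6 = 0.020161 and τ_data = 10/40.4 = 0.247525, so τ_n = 0.267686.
Rearranging for μ₀: μ₀ = (μ_n·τ_n − τ_data·x̄)/τ₀ = (3.3176·0.267686 − 0.247525·2.7) / 0.020161 = 0.219758/0.020161 ≈ 10.9.

μ₀ = 10.9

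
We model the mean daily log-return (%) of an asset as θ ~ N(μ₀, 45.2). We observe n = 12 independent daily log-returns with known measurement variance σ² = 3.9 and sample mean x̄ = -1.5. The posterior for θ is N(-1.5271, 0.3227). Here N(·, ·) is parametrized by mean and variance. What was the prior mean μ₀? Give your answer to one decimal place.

μ₀ = -5.3

With known observation variance, the Normal–Normal posterior has precision τ_n = τ₀ + n/σ² and mean μ_n = (τ₀μ₀ + (n/σ²)x̄)/τ_n.
Here τ₀ = 1/45.2 = 0.022124 and τ_data = 12/3.9 = 3.076923, so τ_n = 3.099047.
Rearranging for μ₀: μ₀ = (μ_n·τ_n − τ_data·x̄)/τ₀ = (-1.5271·3.099047 − 3.076923·-1.5) / 0.022124 = -0.117170/0.022124 ≈ -5.3.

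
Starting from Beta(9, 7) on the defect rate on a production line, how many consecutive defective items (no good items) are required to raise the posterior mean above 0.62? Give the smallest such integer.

After k defective items and 0 good items the posterior is Beta(9+k, 7), with mean (9+k)/(9+7+k).
Set (9+k)/(16+k) > 0.62 and solve: k > (0.62·16 − 9)/(1 − 0.62) = 2.421.
The smallest integer exceeding 2.421 is 3, and checking k=3: (12)/(19) = 0.6316 > 0.62.

k = 3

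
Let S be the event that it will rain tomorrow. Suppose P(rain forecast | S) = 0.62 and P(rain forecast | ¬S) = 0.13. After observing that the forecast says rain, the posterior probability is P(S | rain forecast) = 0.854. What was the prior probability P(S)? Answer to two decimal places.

Bayes' rule in odds form gives O(S|E) = O(S)·[P(E|S)/P(E|¬S)], hence O(S) = O(S|E)/LR.
Posterior odds = 0.854/(1−0.854) = 5.8493. LR = 0.62/0.13 = 4.7692.
Prior odds = 5.8493/4.7692 = 1.2265, so P(S) = 1.2265/(1+1.2265) ≈ 0.55.

P(S) = 0.55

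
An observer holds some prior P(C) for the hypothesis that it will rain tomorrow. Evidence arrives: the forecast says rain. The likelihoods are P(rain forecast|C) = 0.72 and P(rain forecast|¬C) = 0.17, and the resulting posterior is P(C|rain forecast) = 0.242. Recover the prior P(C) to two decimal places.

P(C) = 0.07

Bayes' rule in odds form gives O(C|E) = O(C)·[P(E|C)/P(E|¬C)], hence O(C) = O(C|E)/LR.
Posterior odds = 0.242/(1−0.242) = 0.3193. LR = 0.72/0.17 = 4.2353.
Prior odds = 0.3193/4.2353 = 0.0754, so P(C) = 0.0754/(1+0.0754) ≈ 0.07.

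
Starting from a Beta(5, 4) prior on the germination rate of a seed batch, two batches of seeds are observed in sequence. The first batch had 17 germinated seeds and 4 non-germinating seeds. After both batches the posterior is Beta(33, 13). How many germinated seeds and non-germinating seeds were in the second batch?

11 germinated seeds and 5 non-germinating seeds

Sequential conjugate updates are equivalent to a single update on the pooled data, so total successes = posterior α − prior α and total failures = posterior β − prior β.
Total across both batches: 33−5=28 germinated seeds, 13−4=9 non-germinating seeds.
Subtract the first batch: 28−17=11 germinated seeds and 9−4=5 non-germinating seeds.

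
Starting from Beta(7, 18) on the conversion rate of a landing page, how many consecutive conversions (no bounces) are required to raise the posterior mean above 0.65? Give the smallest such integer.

k = 27

After k conversions and 0 bounces the posterior is Beta(7+k, 18), with mean (7+k)/(7+18+k).
Set (7+k)/(25+k) > 0.65 and solve: k > (0.65·25 − 7)/(1 − 0.65) = 26.429.
The smallest integer exceeding 26.429 is 27, and checking k=27: (34)/(52) = 0.6538 > 0.65.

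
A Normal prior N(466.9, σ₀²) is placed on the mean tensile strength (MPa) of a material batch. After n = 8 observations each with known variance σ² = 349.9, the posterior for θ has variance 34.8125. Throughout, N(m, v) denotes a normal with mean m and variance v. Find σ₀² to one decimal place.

σ₀² = 170.6

Posterior precision equals prior precision plus data precision: 1/σ_n² = 1/σ₀² + n/σ².
So 1/σ₀² = 1/34.8125 − 8/349.9 = 0.028725 − 0.022864 = 0.005861.
Hence σ₀² = 1/0.005861 ≈ 170.6.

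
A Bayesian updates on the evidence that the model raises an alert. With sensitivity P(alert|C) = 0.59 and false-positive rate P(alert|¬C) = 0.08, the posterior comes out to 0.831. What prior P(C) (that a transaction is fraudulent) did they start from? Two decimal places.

P(C) = 0.40

Bayes' rule in odds form gives O(C|E) = O(C)·[P(E|C)/P(E|¬C)], hence O(C) = O(C|E)/LR.
Posterior odds = 0.831/(1−0.831) = 4.9172. LR = 0.59/0.08 = 7.3750.
Prior odds = 4.9172/7.3750 = 0.6667, so P(C) = 0.6667/(1+0.6667) ≈ 0.40.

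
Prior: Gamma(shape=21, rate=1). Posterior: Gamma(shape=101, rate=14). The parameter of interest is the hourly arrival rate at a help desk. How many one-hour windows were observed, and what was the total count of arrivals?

n = 13 one-hour windows with total 80 arrivals

A Gamma(α, β) prior (rate parametrization) on a Poisson rate with n observations summing to S gives posterior Gamma(α+S, β+n).
Matching: Σxᵢ = 101 − 21 = 80 and n = 14 − 1 = 13.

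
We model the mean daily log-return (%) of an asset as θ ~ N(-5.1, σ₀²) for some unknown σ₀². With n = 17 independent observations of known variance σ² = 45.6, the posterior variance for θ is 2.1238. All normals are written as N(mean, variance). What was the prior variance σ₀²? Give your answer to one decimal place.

σ₀² = 10.2

Posterior precision equals prior precision plus data precision: 1/σ_n² = 1/σ₀² + n/σ².
So 1/σ₀² = 1/2.1238 − 17/45.6 = 0.470854 − 0.372807 = 0.098047.
Hence σ₀² = 1/0.098047 ≈ 10.2.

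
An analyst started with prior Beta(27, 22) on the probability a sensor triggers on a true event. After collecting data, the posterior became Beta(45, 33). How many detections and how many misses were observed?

Under Beta–binomial conjugacy the posterior parameters are (α+s, β+f).
Match parameters: s=45−27=18, f=33−22=11.

18 detections and 11 misses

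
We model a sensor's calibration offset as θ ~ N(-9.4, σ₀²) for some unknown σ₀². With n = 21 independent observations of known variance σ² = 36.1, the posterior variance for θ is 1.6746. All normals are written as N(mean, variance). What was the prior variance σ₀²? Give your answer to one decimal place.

σ₀² = 64.8

For the Normal–Normal model with known σ², precisions add: τ_n = τ₀ + n/σ².
So 1/σ₀² = 1/1.6746 − 21/36.1 = 0.597158 − 0.581717 = 0.015441.
Hence σ₀² = 1/0.015441 ≈ 64.8.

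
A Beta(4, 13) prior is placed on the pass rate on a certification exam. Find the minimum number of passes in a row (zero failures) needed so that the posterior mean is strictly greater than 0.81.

k = 52

After k passes and 0 failures the posterior is Beta(4+k, 13), with mean (4+k)/(4+13+k).
Set (4+k)/(17+k) > 0.81 and solve: k > (0.81·17 − 4)/(1 − 0.81) = 51.421.
The smallest integer exceeding 51.421 is 52.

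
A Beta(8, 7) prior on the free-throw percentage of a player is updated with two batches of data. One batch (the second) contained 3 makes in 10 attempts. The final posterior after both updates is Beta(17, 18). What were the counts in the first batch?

6 makes and 4 misses

Because Beta–binomial updating is additive in the counts, the combined data contributed (α_post−α_prior, β_post−β_prior) successes and failures.
Total across both batches: 17−8=9 makes, 18−7=11 misses.
Subtract the second batch: 9−3=6 makes and 11−7=4 misses.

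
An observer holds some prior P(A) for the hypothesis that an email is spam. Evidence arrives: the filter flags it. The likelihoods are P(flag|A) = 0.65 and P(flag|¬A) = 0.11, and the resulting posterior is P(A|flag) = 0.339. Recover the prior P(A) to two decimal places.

In odds form, posterior odds = prior odds × likelihood ratio, so prior odds = posterior odds ÷ LR.
Posterior odds = 0.339/(1−0.339) = 0.5129. LR = 0.65/0.11 = 5.9091.
Prior odds = 0.5129/5.9091 = 0.0868, so P(A) = 0.0868/(1+0.0868) ≈ 0.08.

P(A) = 0.08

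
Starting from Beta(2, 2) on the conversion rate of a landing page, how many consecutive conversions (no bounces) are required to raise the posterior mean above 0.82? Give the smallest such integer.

k = 8

After k conversions and 0 bounces the posterior is Beta(2+k, 2), with mean (2+k)/(2+2+k).
Set (2+k)/(4+k) > 0.82 and solve: k > (0.82·4 − 2)/(1 − 0.82) = 7.111.
The smallest integer exceeding 7.111 is 8.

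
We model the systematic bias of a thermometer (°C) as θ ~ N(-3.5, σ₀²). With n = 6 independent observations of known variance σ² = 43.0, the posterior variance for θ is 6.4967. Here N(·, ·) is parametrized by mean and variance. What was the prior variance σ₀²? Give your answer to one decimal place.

σ₀² = 69.5

Posterior precision equals prior precision plus data precision: 1/σ_n² = 1/σ₀² + n/σ².
So 1/σ₀² = 1/6.4967 − 6/43.0 = 0.153924 − 0.139535 = 0.014389.
Hence σ₀² = 1/0.014389 ≈ 69.5.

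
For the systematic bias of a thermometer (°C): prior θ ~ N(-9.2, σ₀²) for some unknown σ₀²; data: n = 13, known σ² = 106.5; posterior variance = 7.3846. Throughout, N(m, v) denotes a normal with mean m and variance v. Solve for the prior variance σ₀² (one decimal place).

σ₀² = 74.9

Posterior precision equals prior precision plus data precision: 1/σ_n² = 1/σ₀² + n/σ².
So 1/σ₀² = 1/7.3846 − 13/106.5 = 0.135417 − 0.122066 = 0.013351.
Hence σ₀² = 1/0.013351 ≈ 74.9.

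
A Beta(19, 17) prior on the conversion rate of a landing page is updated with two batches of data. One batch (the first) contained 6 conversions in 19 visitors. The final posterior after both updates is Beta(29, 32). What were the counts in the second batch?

4 conversions and 2 bounces

Sequential conjugate updates are equivalent to a single update on the pooled data, so total successes = posterior α − prior α and total failures = posterior β − prior β.
Total across both batches: 29−19=10 conversions, 32−17=15 bounces.
Subtract the first batch: 10−6=4 conversions and 15−13=2 bounces.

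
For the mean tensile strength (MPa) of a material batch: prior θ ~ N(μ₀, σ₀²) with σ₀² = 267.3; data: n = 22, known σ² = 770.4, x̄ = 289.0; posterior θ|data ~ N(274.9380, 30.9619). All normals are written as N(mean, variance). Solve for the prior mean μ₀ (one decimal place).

μ₀ = 167.6

The posterior mean is a precision-weighted average: μ_n = (τ₀μ₀ + τ_data·x̄)/(τ₀+τ_data), with τ₀=1/σ₀² and τ_data=n/σ².
Here τ₀ = 1/267.3 = 0.003741 and τ_data = 22/770.4 = 0.028557, so τ_n = 0.032298.
Rearranging for μ₀: μ₀ = (μ_n·τ_n − τ_data·x̄)/τ₀ = (274.9380·0.032298 − 0.028557·289.0) / 0.003741 = 0.626975/0.003741 ≈ 167.6.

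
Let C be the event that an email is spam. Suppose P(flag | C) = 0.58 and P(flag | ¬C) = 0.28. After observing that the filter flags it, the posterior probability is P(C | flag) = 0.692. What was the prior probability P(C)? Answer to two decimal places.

P(C) = 0.52

In odds form, posterior odds = prior odds × likelihood ratio, so prior odds = posterior odds ÷ LR.
Posterior odds = 0.692/(1−0.692) = 2.2468. LR = 0.58/0.28 = 2.0714.
Prior odds = 2.2468/2.0714 = 1.0847, so P(C) = 1.0847/(1+1.0847) ≈ 0.52.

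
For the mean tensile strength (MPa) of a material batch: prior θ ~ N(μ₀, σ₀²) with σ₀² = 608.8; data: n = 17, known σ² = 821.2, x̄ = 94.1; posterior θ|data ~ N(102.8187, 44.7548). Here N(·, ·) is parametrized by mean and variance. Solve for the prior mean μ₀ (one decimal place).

The posterior mean is a precision-weighted average: μ_n = (τ₀μ₀ + τ_data·x̄)/(τ₀+τ_data), with τ₀=1/σ₀² and τ_data=n/σ².
Here τ₀ = 1/608.8 = 0.001643 and τ_data = 17/821.2 = 0.020701, so τ_n = 0.022344.
Rearranging for μ₀: μ₀ = (μ_n·τ_n − τ_data·x̄)/τ₀ = (102.8187·0.022344 − 0.020701·94.1) / 0.001643 = 0.349417/0.001643 ≈ 212.7.

μ₀ = 212.7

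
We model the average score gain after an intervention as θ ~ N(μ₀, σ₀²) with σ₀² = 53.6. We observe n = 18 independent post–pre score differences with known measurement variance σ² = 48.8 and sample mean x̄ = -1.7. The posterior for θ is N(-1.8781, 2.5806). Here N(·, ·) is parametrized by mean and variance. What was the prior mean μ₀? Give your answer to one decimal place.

With known observation variance, the Normal–Normal posterior has precision τ_n = τ₀ + n/σ² and mean μ_n = (τ₀μ₀ + (n/σ²)x̄)/τ_n.
Here τ₀ = 1/53.6 = 0.018657 and τ_data = 18/48.8 = 0.368852, so τ_n = 0.387509.
Rearranging for μ₀: μ₀ = (μ_n·τ_n − τ_data·x̄)/τ₀ = (-1.8781·0.387509 − 0.368852·-1.7) / 0.018657 = -0.100732/0.018657 ≈ -5.4.

μ₀ = -5.4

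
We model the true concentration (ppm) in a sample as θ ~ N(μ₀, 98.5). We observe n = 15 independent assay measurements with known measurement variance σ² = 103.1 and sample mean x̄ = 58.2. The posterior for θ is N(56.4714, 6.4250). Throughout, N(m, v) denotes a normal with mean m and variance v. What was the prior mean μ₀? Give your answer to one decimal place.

The posterior mean is a precision-weighted average: μ_n = (τ₀μ₀ + τ_data·x̄)/(τ₀+τ_data), with τ₀=1/σ₀² and τ_data=n/σ².
Here τ₀ = 1/98.5 = 0.010152 and τ_data = 15/103.1 = 0.145490, so τ_n = 0.155642.
Rearranging for μ₀: μ₀ = (μ_n·τ_n − τ_data·x̄)/τ₀ = (56.4714·0.155642 − 0.145490·58.2) / 0.010152 = 0.321804/0.010152 ≈ 31.7.

μ₀ = 31.7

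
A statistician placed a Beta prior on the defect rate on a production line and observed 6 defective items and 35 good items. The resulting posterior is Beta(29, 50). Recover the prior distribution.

Beta(23, 15)

Beta is conjugate to the binomial likelihood: posterior = Beta(a+s, b+f).
So a = 29 − 6 = 23 and b = 50 − 35 = 15.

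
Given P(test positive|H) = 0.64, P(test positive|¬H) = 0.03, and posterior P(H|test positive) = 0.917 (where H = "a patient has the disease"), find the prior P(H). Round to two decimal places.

In odds form, posterior odds = prior odds × likelihood ratio, so prior odds = posterior odds ÷ LR.
Posterior odds = 0.917/(1−0.917) = 11.0482. LR = 0.64/0.03 = 21.3333.
Prior odds = 11.0482/21.3333 = 0.5179, so P(H) = 0.5179/(1+0.5179) ≈ 0.34.

P(H) = 0.34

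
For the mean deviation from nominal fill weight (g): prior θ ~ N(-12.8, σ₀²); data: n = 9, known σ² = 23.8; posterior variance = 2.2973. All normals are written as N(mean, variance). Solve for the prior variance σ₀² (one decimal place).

σ₀² = 17.5

Posterior precision equals prior precision plus data precision: 1/σ_n² = 1/σ₀² + n/σ².
So 1/σ₀² = 1/2.2973 − 9/23.8 = 0.435294 − 0.378151 = 0.057143.
Hence σ₀² = 1/0.057143 ≈ 17.5.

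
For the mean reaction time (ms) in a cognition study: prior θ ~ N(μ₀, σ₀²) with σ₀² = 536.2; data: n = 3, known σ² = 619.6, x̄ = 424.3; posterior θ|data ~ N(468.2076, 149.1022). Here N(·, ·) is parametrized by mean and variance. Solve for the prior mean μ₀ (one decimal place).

μ₀ = 582.2

With known observation variance, the Normal–Normal posterior has precision τ_n = τ₀ + n/σ² and mean μ_n = (τ₀μ₀ + (n/σ²)x̄)/τ_n.
Here τ₀ = 1/536.2 = 0.001865 and τ_data = 3/619.6 = 0.004842, so τ_n = 0.006707.
Rearranging for μ₀: μ₀ = (μ_n·τ_n − τ_data·x̄)/τ₀ = (468.2076·0.006707 − 0.004842·424.3) / 0.001865 = 1.085808/0.001865 ≈ 582.2.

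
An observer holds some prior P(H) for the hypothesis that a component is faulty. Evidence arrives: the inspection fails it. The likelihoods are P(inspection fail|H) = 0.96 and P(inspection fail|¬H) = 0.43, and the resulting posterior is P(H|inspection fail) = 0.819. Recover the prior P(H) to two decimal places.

In odds form, posterior odds = prior odds × likelihood ratio, so prior odds = posterior odds ÷ LR.
Posterior odds = 0.819/(1−0.819) = 4.5249. LR = 0.96/0.43 = 2.2326.
Prior odds = 4.5249/2.2326 = 2.0267, so P(H) = 2.0267/(1+2.0267) ≈ 0.67.

P(H) = 0.67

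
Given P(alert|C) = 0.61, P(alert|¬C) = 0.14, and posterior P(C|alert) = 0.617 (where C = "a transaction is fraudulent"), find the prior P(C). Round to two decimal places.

Bayes' rule in odds form gives O(C|E) = O(C)·[P(E|C)/P(E|¬C)], hence O(C) = O(C|E)/LR.
Posterior odds = 0.617/(1−0.617) = 1.6110. LR = 0.61/0.14 = 4.3571.
Prior odds = 1.6110/4.3571 = 0.3697, so P(C) = 0.3697/(1+0.3697) ≈ 0.27.

P(C) = 0.27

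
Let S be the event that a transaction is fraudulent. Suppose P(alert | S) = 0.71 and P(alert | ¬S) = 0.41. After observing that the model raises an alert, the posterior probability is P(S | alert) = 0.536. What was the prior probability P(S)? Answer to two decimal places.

Bayes' rule in odds form gives O(S|E) = O(S)·[P(E|S)/P(E|¬S)], hence O(S) = O(S|E)/LR.
Posterior odds = 0.536/(1−0.536) = 1.1552. LR = 0.71/0.41 = 1.7317.
Prior odds = 1.1552/1.7317 = 0.6671, so P(S) = 0.6671/(1+0.6671) ≈ 0.40.

P(S) = 0.40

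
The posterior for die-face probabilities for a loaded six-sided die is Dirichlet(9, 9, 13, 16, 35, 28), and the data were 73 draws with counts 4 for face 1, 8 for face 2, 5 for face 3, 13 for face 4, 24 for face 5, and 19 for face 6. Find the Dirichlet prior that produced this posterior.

Dirichlet(5, 1, 8, 3, 11, 9)

For a Dirichlet(α) prior with multinomial counts c, the posterior is Dirichlet(α + c) componentwise.
Subtract each count from the matching posterior parameter: 9−4=5, 9−8=1, 13−5=8, 16−13=3, 35−24=11, 28−19=9.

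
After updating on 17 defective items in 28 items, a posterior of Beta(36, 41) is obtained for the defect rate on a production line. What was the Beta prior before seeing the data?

Under Beta–binomial conjugacy the posterior parameters are (α+s, β+f).
So α = 36 − 17 = 19 and β = 41 − 11 = 30.

Beta(19, 30)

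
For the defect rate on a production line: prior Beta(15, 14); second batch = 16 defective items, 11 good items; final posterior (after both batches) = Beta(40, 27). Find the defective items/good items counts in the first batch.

Sequential conjugate updates are equivalent to a single update on the pooled data, so total successes = posterior α − prior α and total failures = posterior β − prior β.
Total across both batches: 40−15=25 defective items, 27−14=13 good items.
Subtract the second batch: 25−16=9 defective items and 13−11=2 good items.

9 defective items and 2 good items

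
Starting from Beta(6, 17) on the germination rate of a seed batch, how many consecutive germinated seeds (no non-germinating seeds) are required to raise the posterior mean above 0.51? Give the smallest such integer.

k = 12

After k germinated seeds and 0 non-germinating seeds the posterior is Beta(6+k, 17), with mean (6+k)/(6+17+k).
Set (6+k)/(23+k) > 0.51 and solve: k > (0.51·23 − 6)/(1 − 0.51) = 11.694.
The smallest integer exceeding 11.694 is 12.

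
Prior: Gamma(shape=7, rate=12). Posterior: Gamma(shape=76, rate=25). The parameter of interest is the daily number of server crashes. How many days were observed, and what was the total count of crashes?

Gamma–Poisson conjugacy: posterior shape = α + Σxᵢ, posterior rate = β + n.
Matching: Σxᵢ = 76 − 7 = 69 and n = 25 − 12 = 13.

n = 13 days with total 69 crashes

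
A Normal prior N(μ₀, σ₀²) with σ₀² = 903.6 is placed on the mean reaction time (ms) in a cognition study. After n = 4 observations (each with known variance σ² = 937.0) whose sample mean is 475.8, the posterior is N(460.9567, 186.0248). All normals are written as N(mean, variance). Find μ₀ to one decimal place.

The posterior mean is a precision-weighted average: μ_n = (τ₀μ₀ + τ_data·x̄)/(τ₀+τ_data), with τ₀=1/σ₀² and τ_data=n/σ².
Here τ₀ = 1/903.6 = 0.001107 and τ_data = 4/937.0 = 0.004269, so τ_n = 0.005376.
Rearranging for μ₀: μ₀ = (μ_n·τ_n − τ_data·x̄)/τ₀ = (460.9567·0.005376 − 0.004269·475.8) / 0.001107 = 0.446913/0.001107 ≈ 403.7.

μ₀ = 403.7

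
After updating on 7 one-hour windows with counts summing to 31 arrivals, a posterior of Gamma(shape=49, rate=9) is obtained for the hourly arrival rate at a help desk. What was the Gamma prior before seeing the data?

A Gamma(α, β) prior (rate parametrization) on a Poisson rate with n observations summing to S gives posterior Gamma(α+S, β+n).
So α = 49 − 31 = 18 and β = 9 − 7 = 2.

Gamma(shape=18, rate=2)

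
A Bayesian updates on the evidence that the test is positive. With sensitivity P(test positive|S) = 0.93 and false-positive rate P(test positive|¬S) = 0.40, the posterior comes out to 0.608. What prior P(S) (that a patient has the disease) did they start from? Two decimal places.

In odds form, posterior odds = prior odds × likelihood ratio, so prior odds = posterior odds ÷ LR.
Posterior odds = 0.608/(1−0.608) = 1.5510. LR = 0.93/0.40 = 2.3250.
Prior odds = 1.5510/2.3250 = 0.6671, so P(S) = 0.6671/(1+0.6671) ≈ 0.40.

P(S) = 0.40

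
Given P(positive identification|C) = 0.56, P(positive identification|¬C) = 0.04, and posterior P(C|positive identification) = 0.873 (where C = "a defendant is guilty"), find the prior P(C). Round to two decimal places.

P(C) = 0.33

In odds form, posterior odds = prior odds × likelihood ratio, so prior odds = posterior odds ÷ LR.
Posterior odds = 0.873/(1−0.873) = 6.8740. LR = 0.56/0.04 = 14.0000.
Prior odds = 6.8740/14.0000 = 0.4910, so P(C) = 0.4910/(1+0.4910) ≈ 0.33.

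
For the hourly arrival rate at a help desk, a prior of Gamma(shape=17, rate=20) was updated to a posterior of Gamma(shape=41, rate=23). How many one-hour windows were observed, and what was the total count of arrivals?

Gamma–Poisson conjugacy: posterior shape = α + Σxᵢ, posterior rate = β + n.
Matching: Σxᵢ = 41 − 17 = 24 and n = 23 − 20 = 3.

n = 3 one-hour windows with total 24 arrivals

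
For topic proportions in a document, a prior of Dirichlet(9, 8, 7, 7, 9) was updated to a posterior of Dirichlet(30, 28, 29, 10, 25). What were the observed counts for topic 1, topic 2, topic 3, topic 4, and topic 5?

For a Dirichlet(α) prior with multinomial counts c, the posterior is Dirichlet(α + c) componentwise.
Counts are posterior − prior componentwise: 30−9=21, 28−8=20, 29−7=22, 10−7=3, 25−9=16.

counts (21, 20, 22, 3, 16)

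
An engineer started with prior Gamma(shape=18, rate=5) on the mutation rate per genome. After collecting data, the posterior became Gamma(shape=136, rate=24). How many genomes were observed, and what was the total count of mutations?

A Gamma(α, β) prior (rate parametrization) on a Poisson rate with n observations summing to S gives posterior Gamma(α+S, β+n).
Matching: Σxᵢ = 136 − 18 = 118 and n = 24 − 5 = 19.

n = 19 genomes with total 118 mutations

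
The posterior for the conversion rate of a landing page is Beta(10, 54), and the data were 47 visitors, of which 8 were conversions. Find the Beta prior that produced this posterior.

Under Beta–binomial conjugacy the posterior parameters are (α+s, β+f).
So α = 10 − 8 = 2 and β = 54 − 39 = 15.

Beta(2, 15)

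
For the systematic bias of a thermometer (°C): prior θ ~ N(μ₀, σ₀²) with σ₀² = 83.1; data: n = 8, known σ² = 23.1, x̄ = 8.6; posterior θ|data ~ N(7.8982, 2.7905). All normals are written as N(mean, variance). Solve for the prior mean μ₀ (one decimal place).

μ₀ = -12.3

The posterior mean is a precision-weighted average: μ_n = (τ₀μ₀ + τ_data·x̄)/(τ₀+τ_data), with τ₀=1/σ₀² and τ_data=n/σ².
Here τ₀ = 1/83.1 = 0.012034 and τ_data = 8/23.1 = 0.346320, so τ_n = 0.358354.
Rearranging for μ₀: μ₀ = (μ_n·τ_n − τ_data·x̄)/τ₀ = (7.8982·0.358354 − 0.346320·8.6) / 0.012034 = -0.148000/0.012034 ≈ -12.3.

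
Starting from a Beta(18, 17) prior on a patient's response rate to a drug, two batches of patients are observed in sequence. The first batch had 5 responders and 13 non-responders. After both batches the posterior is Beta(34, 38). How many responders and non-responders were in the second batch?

Because Beta–binomial updating is additive in the counts, the combined data contributed (α_post−α_prior, β_post−β_prior) successes and failures.
Total across both batches: 34−18=16 responders, 38−17=21 non-responders.
Subtract the first batch: 16−5=11 responders and 21−13=8 non-responders.

11 responders and 8 non-responders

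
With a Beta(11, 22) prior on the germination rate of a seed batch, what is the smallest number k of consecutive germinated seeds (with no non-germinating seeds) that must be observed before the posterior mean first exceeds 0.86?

After k germinated seeds and 0 non-germinating seeds the posterior is Beta(11+k, 22), with mean (11+k)/(11+22+k).
Set (11+k)/(33+k) > 0.86 and solve: k > (0.86·33 − 11)/(1 − 0.86) = 124.143.
The smallest integer exceeding 124.143 is 125.

k = 125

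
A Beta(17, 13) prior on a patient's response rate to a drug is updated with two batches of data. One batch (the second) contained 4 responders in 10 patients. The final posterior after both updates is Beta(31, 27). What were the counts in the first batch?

Sequential conjugate updates are equivalent to a single update on the pooled data, so total successes = posterior α − prior α and total failures = posterior β − prior β.
Total across both batches: 31−17=14 responders, 27−13=14 non-responders.
Subtract the second batch: 14−4=10 responders and 14−6=8 non-responders.

10 responders and 8 non-responders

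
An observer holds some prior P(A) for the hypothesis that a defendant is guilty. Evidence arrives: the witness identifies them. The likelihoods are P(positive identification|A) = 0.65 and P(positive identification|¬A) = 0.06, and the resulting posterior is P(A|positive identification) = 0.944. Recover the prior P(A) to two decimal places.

In odds form, posterior odds = prior odds × likelihood ratio, so prior odds = posterior odds ÷ LR.
Posterior odds = 0.944/(1−0.944) = 16.8571. LR = 0.65/0.06 = 10.8333.
Prior odds = 16.8571/10.8333 = 1.5560, so P(A) = 1.5560/(1+1.5560) ≈ 0.61.

P(A) = 0.61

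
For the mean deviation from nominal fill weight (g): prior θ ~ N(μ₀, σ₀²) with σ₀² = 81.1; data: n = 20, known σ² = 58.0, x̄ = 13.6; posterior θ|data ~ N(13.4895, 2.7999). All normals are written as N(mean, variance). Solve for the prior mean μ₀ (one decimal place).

μ₀ = 10.4

The posterior mean is a precision-weighted average: μ_n = (τ₀μ₀ + τ_data·x̄)/(τ₀+τ_data), with τ₀=1/σ₀² and τ_data=n/σ².
Here τ₀ = 1/81.1 = 0.012330 and τ_data = 20/58.0 = 0.344828, so τ_n = 0.357158.
Rearranging for μ₀: μ₀ = (μ_n·τ_n − τ_data·x̄)/τ₀ = (13.4895·0.357158 − 0.344828·13.6) / 0.012330 = 0.128222/0.012330 ≈ 10.4.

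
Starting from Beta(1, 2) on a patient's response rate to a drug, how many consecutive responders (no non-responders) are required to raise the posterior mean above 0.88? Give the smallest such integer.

After k responders and 0 non-responders the posterior is Beta(1+k, 2), with mean (1+k)/(1+2+k).
Set (1+k)/(3+k) > 0.88 and solve: k > (0.88·3 − 1)/(1 − 0.88) = 13.667.
The smallest integer exceeding 13.667 is 14.

k = 14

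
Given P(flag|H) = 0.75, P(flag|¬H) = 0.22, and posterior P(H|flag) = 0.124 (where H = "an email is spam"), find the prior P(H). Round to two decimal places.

P(H) = 0.04

Bayes' rule in odds form gives O(H|E) = O(H)·[P(E|H)/P(E|¬H)], hence O(H) = O(H|E)/LR.
Posterior odds = 0.124/(1−0.124) = 0.1416. LR = 0.75/0.22 = 3.4091.
Prior odds = 0.1416/3.4091 = 0.0415, so P(H) = 0.0415/(1+0.0415) ≈ 0.04.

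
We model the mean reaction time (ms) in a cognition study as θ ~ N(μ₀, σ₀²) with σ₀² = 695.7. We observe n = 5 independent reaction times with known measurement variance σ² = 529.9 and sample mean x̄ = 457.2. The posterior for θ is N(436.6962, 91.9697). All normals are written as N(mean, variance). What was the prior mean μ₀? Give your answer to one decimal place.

The posterior mean is a precision-weighted average: μ_n = (τ₀μ₀ + τ_data·x̄)/(τ₀+τ_data), with τ₀=1/σ₀² and τ_data=n/σ².
Here τ₀ = 1/695.7 = 0.001437 and τ_data = 5/529.9 = 0.009436, so τ_n = 0.010873.
Rearranging for μ₀: μ₀ = (μ_n·τ_n − τ_data·x̄)/τ₀ = (436.6962·0.010873 − 0.009436·457.2) / 0.001437 = 0.434059/0.001437 ≈ 302.1.

μ₀ = 302.1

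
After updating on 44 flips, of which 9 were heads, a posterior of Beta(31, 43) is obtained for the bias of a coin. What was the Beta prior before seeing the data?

Beta(22, 8)

Under Beta–binomial conjugacy the posterior parameters are (α+s, β+f).
Subtract the data counts: 31−9=22, 43−35=8.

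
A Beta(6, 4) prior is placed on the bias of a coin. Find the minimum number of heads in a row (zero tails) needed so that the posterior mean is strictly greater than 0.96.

k = 91

After k heads and 0 tails the posterior is Beta(6+k, 4), with mean (6+k)/(6+4+k).
Set (6+k)/(10+k) > 0.96 and solve: k > (0.96·10 − 6)/(1 − 0.96) = 90.000.
The smallest integer exceeding 90.000 is 91.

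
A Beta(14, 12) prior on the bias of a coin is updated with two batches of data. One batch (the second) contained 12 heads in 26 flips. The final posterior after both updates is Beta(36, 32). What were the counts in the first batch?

10 heads and 6 tails

Sequential conjugate updates are equivalent to a single update on the pooled data, so total successes = posterior α − prior α and total failures = posterior β − prior β.
Total across both batches: 36−14=22 heads, 32−12=20 tails.
Subtract the second batch: 22−12=10 heads and 20−14=6 tails.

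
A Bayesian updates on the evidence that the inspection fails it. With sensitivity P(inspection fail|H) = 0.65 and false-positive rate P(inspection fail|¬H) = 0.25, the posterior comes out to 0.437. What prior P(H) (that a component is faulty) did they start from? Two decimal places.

P(H) = 0.23

In odds form, posterior odds = prior odds × likelihood ratio, so prior odds = posterior odds ÷ LR.
Posterior odds = 0.437/(1−0.437) = 0.7762. LR = 0.65/0.25 = 2.6000.
Prior odds = 0.7762/2.6000 = 0.2985, so P(H) = 0.2985/(1+0.2985) ≈ 0.23.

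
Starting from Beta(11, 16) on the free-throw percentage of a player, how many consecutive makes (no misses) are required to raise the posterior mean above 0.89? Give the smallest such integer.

k = 119

After k makes and 0 misses the posterior is Beta(11+k, 16), with mean (11+k)/(11+16+k).
Set (11+k)/(27+k) > 0.89 and solve: k > (0.89·27 − 11)/(1 − 0.89) = 118.455.
The smallest integer exceeding 118.455 is 119, and checking k=119: (130)/(146) = 0.8904 > 0.89.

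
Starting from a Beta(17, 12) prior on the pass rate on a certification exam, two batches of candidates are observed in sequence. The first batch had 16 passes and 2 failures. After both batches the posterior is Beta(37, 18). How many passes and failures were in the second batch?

Sequential conjugate updates are equivalent to a single update on the pooled data, so total successes = posterior α − prior α and total failures = posterior β − prior β.
Total across both batches: 37−17=20 passes, 18−12=6 failures.
Subtract the first batch: 20−16=4 passes and 6−2=4 failures.

4 passes and 4 failures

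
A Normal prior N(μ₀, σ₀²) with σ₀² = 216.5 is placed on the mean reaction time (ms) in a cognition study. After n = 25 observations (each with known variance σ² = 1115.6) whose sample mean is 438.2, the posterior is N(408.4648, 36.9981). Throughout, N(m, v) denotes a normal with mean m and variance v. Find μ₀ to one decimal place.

The posterior mean is a precision-weighted average: μ_n = (τ₀μ₀ + τ_data·x̄)/(τ₀+τ_data), with τ₀=1/σ₀² and τ_data=n/σ².
Here τ₀ = 1/216.5 = 0.004619 and τ_data = 25/1115.6 = 0.022409, so τ_n = 0.027028.
Rearranging for μ₀: μ₀ = (μ_n·τ_n − τ_data·x̄)/τ₀ = (408.4648·0.027028 − 0.022409·438.2) / 0.004619 = 1.220363/0.004619 ≈ 264.2.

μ₀ = 264.2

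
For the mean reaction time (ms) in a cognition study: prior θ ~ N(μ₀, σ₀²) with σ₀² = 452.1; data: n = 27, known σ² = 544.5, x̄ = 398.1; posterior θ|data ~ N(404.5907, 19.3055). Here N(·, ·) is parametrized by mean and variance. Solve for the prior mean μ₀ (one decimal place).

The posterior mean is a precision-weighted average: μ_n = (τ₀μ₀ + τ_data·x̄)/(τ₀+τ_data), with τ₀=1/σ₀² and τ_data=n/σ².
Here τ₀ = 1/452.1 = 0.002212 and τ_data = 27/544.5 = 0.049587, so τ_n = 0.051799.
Rearranging for μ₀: μ₀ = (μ_n·τ_n − τ_data·x̄)/τ₀ = (404.5907·0.051799 − 0.049587·398.1) / 0.002212 = 1.216809/0.002212 ≈ 550.1.

μ₀ = 550.1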